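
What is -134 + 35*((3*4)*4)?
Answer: 1546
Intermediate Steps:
-134 + 35*((3*4)*4) = -134 + 35*(12*4) = -134 + 35*48 = -134 + 1680 = 1546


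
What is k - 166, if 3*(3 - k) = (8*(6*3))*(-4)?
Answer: 29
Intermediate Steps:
k = 195 (k = 3 - 8*(6*3)*(-4)/3 = 3 - 8*18*(-4)/3 = 3 - 48*(-4) = 3 - ⅓*(-576) = 3 + 192 = 195)
k - 166 = 195 - 166 = 29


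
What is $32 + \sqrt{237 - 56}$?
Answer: $32 + \sqrt{181} \approx 45.454$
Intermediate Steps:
$32 + \sqrt{237 - 56} = 32 + \sqrt{181}$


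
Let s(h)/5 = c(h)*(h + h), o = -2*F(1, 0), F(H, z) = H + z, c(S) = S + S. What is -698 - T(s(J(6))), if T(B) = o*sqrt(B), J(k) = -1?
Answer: -698 + 4*sqrt(5) ≈ -689.06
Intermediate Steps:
c(S) = 2*S
o = -2 (o = -2*(1 + 0) = -2*1 = -2)
s(h) = 20*h**2 (s(h) = 5*((2*h)*(h + h)) = 5*((2*h)*(2*h)) = 5*(4*h**2) = 20*h**2)
T(B) = -2*sqrt(B)
-698 - T(s(J(6))) = -698 - (-2)*sqrt(20*(-1)**2) = -698 - (-2)*sqrt(20*1) = -698 - (-2)*sqrt(20) = -698 - (-2)*2*sqrt(5) = -698 - (-4)*sqrt(5) = -698 + 4*sqrt(5)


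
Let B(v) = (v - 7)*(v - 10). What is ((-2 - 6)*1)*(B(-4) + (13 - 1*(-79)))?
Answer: -1968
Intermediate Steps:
B(v) = (-10 + v)*(-7 + v) (B(v) = (-7 + v)*(-10 + v) = (-10 + v)*(-7 + v))
((-2 - 6)*1)*(B(-4) + (13 - 1*(-79))) = ((-2 - 6)*1)*((70 + (-4)² - 17*(-4)) + (13 - 1*(-79))) = (-8*1)*((70 + 16 + 68) + (13 + 79)) = -8*(154 + 92) = -8*246 = -1968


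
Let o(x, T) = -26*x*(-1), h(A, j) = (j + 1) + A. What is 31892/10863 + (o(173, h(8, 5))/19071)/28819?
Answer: 979169882/333522287 ≈ 2.9358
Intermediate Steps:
h(A, j) = 1 + A + j (h(A, j) = (1 + j) + A = 1 + A + j)
o(x, T) = 26*x (o(x, T) = -(-26)*x = 26*x)
31892/10863 + (o(173, h(8, 5))/19071)/28819 = 31892/10863 + ((26*173)/19071)/28819 = 31892*(1/10863) + (4498*(1/19071))*(1/28819) = 1876/639 + (346/1467)*(1/28819) = 1876/639 + 346/42277473 = 979169882/333522287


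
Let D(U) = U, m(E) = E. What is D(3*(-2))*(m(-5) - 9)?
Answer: 84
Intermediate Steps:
D(3*(-2))*(m(-5) - 9) = (3*(-2))*(-5 - 9) = -6*(-14) = 84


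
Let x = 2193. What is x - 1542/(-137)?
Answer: 301983/137 ≈ 2204.3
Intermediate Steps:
x - 1542/(-137) = 2193 - 1542/(-137) = 2193 - 1542*(-1/137) = 2193 + 1542/137 = 301983/137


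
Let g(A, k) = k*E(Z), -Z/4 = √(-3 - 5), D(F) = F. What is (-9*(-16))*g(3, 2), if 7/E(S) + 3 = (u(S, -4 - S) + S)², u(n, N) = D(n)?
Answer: -2016/515 ≈ -3.9146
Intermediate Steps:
u(n, N) = n
Z = -8*I*√2 (Z = -4*√(-3 - 5) = -8*I*√2 ≈ -11.314*I)
E(S) = 7/(-3 + 4*S²) (E(S) = 7/(-3 + (S + S)²) = 7/(-3 + (2*S)²) = 7/(-3 + 4*S²))
g(A, k) = -7*k/515 (g(A, k) = k*(7/(-3 + 4*(-8*I*√2)²)) = k*(7/(-3 + 4*(-128))) = k*(7/(-3 - 512)) = k*(7/(-515)) = k*(7*(-1/515)) = k*(-7/515) = -7*k/515)
(-9*(-16))*g(3, 2) = (-9*(-16))*(-7/515*2) = 144*(-14/515) = -2016/515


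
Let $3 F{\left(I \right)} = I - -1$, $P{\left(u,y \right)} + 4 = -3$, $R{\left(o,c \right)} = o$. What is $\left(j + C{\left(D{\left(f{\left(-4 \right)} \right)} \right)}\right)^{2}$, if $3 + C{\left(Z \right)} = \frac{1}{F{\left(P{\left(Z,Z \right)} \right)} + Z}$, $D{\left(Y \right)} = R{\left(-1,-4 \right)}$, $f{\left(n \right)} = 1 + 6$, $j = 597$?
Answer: $\frac{3171961}{9} \approx 3.5244 \cdot 10^{5}$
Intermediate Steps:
$P{\left(u,y \right)} = -7$ ($P{\left(u,y \right)} = -4 - 3 = -7$)
$F{\left(I \right)} = \frac{1}{3} + \frac{I}{3}$ ($F{\left(I \right)} = \frac{I - -1}{3} = \frac{I + 1}{3} = \frac{1 + I}{3} = \frac{1}{3} + \frac{I}{3}$)
$f{\left(n \right)} = 7$
$D{\left(Y \right)} = -1$
$C{\left(Z \right)} = -3 + \frac{1}{-2 + Z}$ ($C{\left(Z \right)} = -3 + \frac{1}{\left(\frac{1}{3} + \frac{1}{3} \left(-7\right)\right) + Z} = -3 + \frac{1}{\left(\frac{1}{3} - \frac{7}{3}\right) + Z} = -3 + \frac{1}{-2 + Z}$)
$\left(j + C{\left(D{\left(f{\left(-4 \right)} \right)} \right)}\right)^{2} = \left(597 + \frac{7 - -3}{-2 - 1}\right)^{2} = \left(597 + \frac{7 + 3}{-3}\right)^{2} = \left(597 - \frac{10}{3}\right)^{2} = \left(\frac{1781}{3}\right)^{2} = \frac{3171961}{9}$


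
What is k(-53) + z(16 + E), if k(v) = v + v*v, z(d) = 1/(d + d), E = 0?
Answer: 88193/32 ≈ 2756.0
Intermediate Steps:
z(d) = 1/(2*d)
k(v) = v + v²
k(-53) + z(16 + E) = -53*(1 - 53) + 1/(2*(16 + 0)) = -53*(-52) + (½)/16 = 2756 + (½)*(1/16) = 2756 + 1/32 = 88193/32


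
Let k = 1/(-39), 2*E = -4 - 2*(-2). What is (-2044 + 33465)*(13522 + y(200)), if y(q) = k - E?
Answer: 1274621869/3 ≈ 4.2487e+8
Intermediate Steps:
E = 0 (E = (-4 - 2*(-2))/2 = (-4 + 4)/2 = (1/2)*0 = 0)
k = -1/39 ≈ -0.025641
y(q) = -1/39 (y(q) = -1/39 - 1*0 = -1/39 + 0 = -1/39)
(-2044 + 33465)*(13522 + y(200)) = (-2044 + 33465)*(13522 - 1/39) = 31421*(527357/39) = 1274621869/3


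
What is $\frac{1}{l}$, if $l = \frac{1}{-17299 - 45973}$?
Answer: $-63272$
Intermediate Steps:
$l = - \frac{1}{63272}$ ($l = \frac{1}{-63272} = - \frac{1}{63272} \approx -1.5805 \cdot 10^{-5}$)
$\frac{1}{l} = \frac{1}{- \frac{1}{63272}} = -63272$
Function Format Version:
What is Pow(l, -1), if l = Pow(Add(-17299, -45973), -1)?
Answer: -63272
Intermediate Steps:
l = Rational(-1, 63272) (l = Pow(-63272, -1) = Rational(-1, 63272) ≈ -1.5805e-5)
Pow(l, -1) = Pow(Rational(-1, 63272), -1) = -63272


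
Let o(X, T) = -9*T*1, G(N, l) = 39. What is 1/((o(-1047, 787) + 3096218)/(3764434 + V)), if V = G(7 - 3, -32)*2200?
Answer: 3850234/3089135 ≈ 1.2464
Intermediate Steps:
V = 85800 (V = 39*2200 = 85800)
o(X, T) = -9*T
1/((o(-1047, 787) + 3096218)/(3764434 + V)) = 1/((-9*787 + 3096218)/(3764434 + 85800)) = 1/((-7083 + 3096218)/3850234) = 1/(3089135*(1/3850234)) = 1/(3089135/3850234) = 3850234/3089135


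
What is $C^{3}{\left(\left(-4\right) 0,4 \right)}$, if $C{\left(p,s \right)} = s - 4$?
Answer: $0$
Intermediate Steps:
$C{\left(p,s \right)} = -4 + s$
$C^{3}{\left(\left(-4\right) 0,4 \right)} = \left(-4 + 4\right)^{3} = 0^{3} = 0$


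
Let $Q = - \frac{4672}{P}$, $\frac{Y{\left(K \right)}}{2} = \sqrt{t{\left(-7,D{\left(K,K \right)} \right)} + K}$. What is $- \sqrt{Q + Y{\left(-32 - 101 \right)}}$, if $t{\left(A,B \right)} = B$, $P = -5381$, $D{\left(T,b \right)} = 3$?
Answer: $- \frac{\sqrt{25140032 + 57910322 i \sqrt{130}}}{5381} \approx -3.4415 - 3.313 i$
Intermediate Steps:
$Y{\left(K \right)} = 2 \sqrt{3 + K}$
$Q = \frac{4672}{5381}$ ($Q = - \frac{4672}{-5381} = \left(-4672\right) \left(- \frac{1}{5381}\right) = \frac{4672}{5381} \approx 0.86824$)
$- \sqrt{Q + Y{\left(-32 - 101 \right)}} = - \sqrt{\frac{4672}{5381} + 2 \sqrt{3 - 133}} = - \sqrt{\frac{4672}{5381} + 2 \sqrt{-130}} = - \sqrt{\frac{4672}{5381} + 2 i \sqrt{130}}$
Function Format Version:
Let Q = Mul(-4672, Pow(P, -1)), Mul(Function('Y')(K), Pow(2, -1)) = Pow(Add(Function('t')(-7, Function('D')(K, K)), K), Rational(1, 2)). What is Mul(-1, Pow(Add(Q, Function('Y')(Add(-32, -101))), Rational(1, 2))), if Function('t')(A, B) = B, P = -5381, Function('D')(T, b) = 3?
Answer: Mul(Rational(-1, 5381), Pow(Add(25140032, Mul(57910322, I, Pow(130, Rational(1, 2)))), Rational(1, 2))) ≈ Add(-3.4415, Mul(-3.3130, I))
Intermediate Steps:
Function('Y')(K) = Mul(2, Pow(Add(3, K), Rational(1, 2)))
Q = Rational(4672, 5381) (Q = Mul(-4672, Pow(-5381, -1)) = Mul(-4672, Rational(-1, 5381)) = Rational(4672, 5381) ≈ 0.86824)
Mul(-1, Pow(Add(Q, Function('Y')(Add(-32, -101))), Rational(1, 2))) = Mul(-1, Pow(Add(Rational(4672, 5381), Mul(2, Pow(Add(3, Add(-32, -101)), Rational(1, 2)))), Rational(1, 2))) = Mul(-1, Pow(Add(Rational(4672, 5381), Mul(2, Pow(Add(3, -133), Rational(1, 2)))), Rational(1, 2))) = Mul(-1, Pow(Add(Rational(4672, 5381), Mul(2, Pow(-130, Rational(1, 2)))), Rational(1, 2))) = Mul(-1, Pow(Add(Rational(4672, 5381), Mul(2, Mul(I, Pow(130, Rational(1, 2))))), Rational(1, 2))) = Mul(-1, Pow(Add(Rational(4672, 5381), Mul(2, I, Pow(130, Rational(1, 2)))), Rational(1, 2)))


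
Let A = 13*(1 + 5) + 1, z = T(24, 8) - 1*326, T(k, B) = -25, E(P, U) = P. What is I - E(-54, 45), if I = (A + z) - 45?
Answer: -263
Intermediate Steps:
z = -351 (z = -25 - 1*326 = -25 - 326 = -351)
A = 79 (A = 13*6 + 1 = 78 + 1 = 79)
I = -317 (I = (79 - 351) - 45 = -272 - 45 = -317)
I - E(-54, 45) = -317 - 1*(-54) = -317 + 54 = -263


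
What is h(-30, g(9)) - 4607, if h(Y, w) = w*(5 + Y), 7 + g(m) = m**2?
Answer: -6457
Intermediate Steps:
g(m) = -7 + m**2
h(-30, g(9)) - 4607 = (-7 + 9**2)*(5 - 30) - 4607 = (-7 + 81)*(-25) - 4607 = 74*(-25) - 4607 = -1850 - 4607 = -6457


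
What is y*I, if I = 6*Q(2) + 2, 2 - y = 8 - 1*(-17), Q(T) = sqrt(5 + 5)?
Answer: -46 - 138*sqrt(10) ≈ -482.39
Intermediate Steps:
Q(T) = sqrt(10)
y = -23 (y = 2 - (8 - 1*(-17)) = 2 - (8 + 17) = 2 - 1*25 = 2 - 25 = -23)
I = 2 + 6*sqrt(10) (I = 6*sqrt(10) + 2 = 2 + 6*sqrt(10) ≈ 20.974)
y*I = -23*(2 + 6*sqrt(10)) = -46 - 138*sqrt(10)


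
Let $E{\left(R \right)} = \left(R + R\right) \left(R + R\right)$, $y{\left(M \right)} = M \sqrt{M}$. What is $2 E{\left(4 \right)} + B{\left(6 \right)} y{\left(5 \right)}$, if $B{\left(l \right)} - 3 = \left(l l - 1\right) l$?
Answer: $128 + 1065 \sqrt{5} \approx 2509.4$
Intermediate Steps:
$y{\left(M \right)} = M^{\frac{3}{2}}$
$B{\left(l \right)} = 3 + l \left(-1 + l^{2}\right)$ ($B{\left(l \right)} = 3 + \left(l l - 1\right) l = 3 + \left(l^{2} - 1\right) l = 3 + \left(-1 + l^{2}\right) l = 3 + l \left(-1 + l^{2}\right)$)
$E{\left(R \right)} = 4 R^{2}$ ($E{\left(R \right)} = 2 R 2 R = 4 R^{2}$)
$2 E{\left(4 \right)} + B{\left(6 \right)} y{\left(5 \right)} = 2 \cdot 4 \cdot 4^{2} + \left(3 + 6^{3} - 6\right) 5^{\frac{3}{2}} = 2 \cdot 4 \cdot 16 + \left(3 + 216 - 6\right) 5 \sqrt{5} = 2 \cdot 64 + 213 \cdot 5 \sqrt{5} = 128 + 1065 \sqrt{5}$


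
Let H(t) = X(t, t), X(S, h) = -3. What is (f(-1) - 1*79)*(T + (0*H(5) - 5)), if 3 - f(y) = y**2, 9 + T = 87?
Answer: -5621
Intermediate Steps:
T = 78 (T = -9 + 87 = 78)
H(t) = -3
f(y) = 3 - y**2
(f(-1) - 1*79)*(T + (0*H(5) - 5)) = ((3 - 1*(-1)**2) - 1*79)*(78 + (0*(-3) - 5)) = ((3 - 1*1) - 79)*(78 + (0 - 5)) = ((3 - 1) - 79)*(78 - 5) = (2 - 79)*73 = -77*73 = -5621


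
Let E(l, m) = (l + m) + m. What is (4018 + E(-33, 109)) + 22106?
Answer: 26309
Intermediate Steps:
E(l, m) = l + 2*m
(4018 + E(-33, 109)) + 22106 = (4018 + (-33 + 2*109)) + 22106 = (4018 + (-33 + 218)) + 22106 = (4018 + 185) + 22106 = 4203 + 22106 = 26309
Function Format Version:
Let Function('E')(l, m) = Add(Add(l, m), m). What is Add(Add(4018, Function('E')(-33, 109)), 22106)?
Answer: 26309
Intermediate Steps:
Function('E')(l, m) = Add(l, Mul(2, m))
Add(Add(4018, Function('E')(-33, 109)), 22106) = Add(Add(4018, Add(-33, Mul(2, 109))), 22106) = Add(Add(4018, Add(-33, 218)), 22106) = Add(Add(4018, 185), 22106) = Add(4203, 22106) = 26309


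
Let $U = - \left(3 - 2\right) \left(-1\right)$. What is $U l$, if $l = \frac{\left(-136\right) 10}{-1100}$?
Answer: $\frac{68}{55} \approx 1.2364$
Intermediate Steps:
$U = 1$ ($U = - 1 \left(-1\right) = \left(-1\right) \left(-1\right) = 1$)
$l = \frac{68}{55}$ ($l = \left(-1360\right) \left(- \frac{1}{1100}\right) = \frac{68}{55} \approx 1.2364$)
$U l = 1 \cdot \frac{68}{55} = \frac{68}{55}$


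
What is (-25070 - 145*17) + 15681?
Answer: -11854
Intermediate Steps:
(-25070 - 145*17) + 15681 = (-25070 - 2465) + 15681 = -27535 + 15681 = -11854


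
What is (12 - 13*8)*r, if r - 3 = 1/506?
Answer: -3038/11 ≈ -276.18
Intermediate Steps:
r = 1519/506 (r = 3 + 1/506 = 1519/506 ≈ 3.0020)
(12 - 13*8)*r = (12 - 13*8)*(1519/506) = (12 - 104)*(1519/506) = -92*1519/506 = -3038/11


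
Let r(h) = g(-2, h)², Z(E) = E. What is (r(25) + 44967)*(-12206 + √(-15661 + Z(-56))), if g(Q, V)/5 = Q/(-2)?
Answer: -549172352 + 584896*I*√93 ≈ -5.4917e+8 + 5.6405e+6*I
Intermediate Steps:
g(Q, V) = -5*Q/2 (g(Q, V) = 5*(Q/(-2)) = 5*(Q*(-½)) = 5*(-Q/2) = -5*Q/2)
r(h) = 25 (r(h) = (-5/2*(-2))² = 5² = 25)
(r(25) + 44967)*(-12206 + √(-15661 + Z(-56))) = (25 + 44967)*(-12206 + √(-15661 - 56)) = 44992*(-12206 + √(-15717)) = 44992*(-12206 + 13*I*√93) = -549172352 + 584896*I*√93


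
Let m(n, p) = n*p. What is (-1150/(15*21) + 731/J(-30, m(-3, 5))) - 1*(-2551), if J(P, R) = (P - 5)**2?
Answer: 28091104/11025 ≈ 2547.9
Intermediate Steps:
J(P, R) = (-5 + P)**2
(-1150/(15*21) + 731/J(-30, m(-3, 5))) - 1*(-2551) = (-1150/(15*21) + 731/((-5 - 30)**2)) - 1*(-2551) = (-1150/315 + 731/((-35)**2)) + 2551 = (-1150*1/315 + 731/1225) + 2551 = (-230/63 + 731*(1/1225)) + 2551 = (-230/63 + 731/1225) + 2551 = -33671/11025 + 2551 = 28091104/11025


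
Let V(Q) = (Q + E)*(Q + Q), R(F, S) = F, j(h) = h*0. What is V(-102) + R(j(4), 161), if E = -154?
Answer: 52224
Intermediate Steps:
j(h) = 0
V(Q) = 2*Q*(-154 + Q) (V(Q) = (Q - 154)*(Q + Q) = (-154 + Q)*(2*Q) = 2*Q*(-154 + Q))
V(-102) + R(j(4), 161) = 2*(-102)*(-154 - 102) + 0 = 2*(-102)*(-256) + 0 = 52224 + 0 = 52224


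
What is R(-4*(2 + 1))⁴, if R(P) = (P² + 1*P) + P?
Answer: 207360000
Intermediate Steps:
R(P) = P² + 2*P (R(P) = (P² + P) + P = (P + P²) + P = P² + 2*P)
R(-4*(2 + 1))⁴ = ((-4*(2 + 1))*(2 - 4*(2 + 1)))⁴ = ((-4*3)*(2 - 4*3))⁴ = (-12*(2 - 12))⁴ = (-12*(-10))⁴ = 120⁴ = 207360000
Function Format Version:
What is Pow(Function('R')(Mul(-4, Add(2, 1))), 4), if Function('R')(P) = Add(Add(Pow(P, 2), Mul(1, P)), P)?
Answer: 207360000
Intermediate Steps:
Function('R')(P) = Add(Pow(P, 2), Mul(2, P)) (Function('R')(P) = Add(Add(Pow(P, 2), P), P) = Add(Add(P, Pow(P, 2)), P) = Add(Pow(P, 2), Mul(2, P)))
Pow(Function('R')(Mul(-4, Add(2, 1))), 4) = Pow(Mul(Mul(-4, Add(2, 1)), Add(2, Mul(-4, Add(2, 1)))), 4) = Pow(Mul(Mul(-4, 3), Add(2, Mul(-4, 3))), 4) = Pow(Mul(-12, Add(2, -12)), 4) = Pow(Mul(-12, -10), 4) = Pow(120, 4) = 207360000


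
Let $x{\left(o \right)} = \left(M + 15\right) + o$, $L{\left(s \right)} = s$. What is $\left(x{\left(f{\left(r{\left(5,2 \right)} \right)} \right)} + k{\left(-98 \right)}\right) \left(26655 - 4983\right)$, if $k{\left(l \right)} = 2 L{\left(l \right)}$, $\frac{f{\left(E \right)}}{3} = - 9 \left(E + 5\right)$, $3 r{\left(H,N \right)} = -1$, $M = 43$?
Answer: $-5721408$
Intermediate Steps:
$r{\left(H,N \right)} = - \frac{1}{3}$ ($r{\left(H,N \right)} = \frac{1}{3} \left(-1\right) = - \frac{1}{3}$)
$f{\left(E \right)} = -135 - 27 E$ ($f{\left(E \right)} = 3 \left(- 9 \left(E + 5\right)\right) = 3 \left(- 9 \left(5 + E\right)\right) = 3 \left(-45 - 9 E\right) = -135 - 27 E$)
$k{\left(l \right)} = 2 l$
$x{\left(o \right)} = 58 + o$ ($x{\left(o \right)} = \left(43 + 15\right) + o = 58 + o$)
$\left(x{\left(f{\left(r{\left(5,2 \right)} \right)} \right)} + k{\left(-98 \right)}\right) \left(26655 - 4983\right) = \left(\left(58 - 126\right) + 2 \left(-98\right)\right) \left(26655 - 4983\right) = \left(\left(58 + \left(-135 + 9\right)\right) - 196\right) 21672 = \left(\left(58 - 126\right) - 196\right) 21672 = \left(-68 - 196\right) 21672 = \left(-264\right) 21672 = -5721408$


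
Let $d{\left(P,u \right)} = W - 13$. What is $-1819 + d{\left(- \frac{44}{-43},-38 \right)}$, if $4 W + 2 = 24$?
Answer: $- \frac{3653}{2} \approx -1826.5$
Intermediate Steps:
$W = \frac{11}{2}$ ($W = - \frac{1}{2} + \frac{1}{4} \cdot 24 = - \frac{1}{2} + 6 = \frac{11}{2} \approx 5.5$)
$d{\left(P,u \right)} = - \frac{15}{2}$ ($d{\left(P,u \right)} = \frac{11}{2} - 13 = - \frac{15}{2}$)
$-1819 + d{\left(- \frac{44}{-43},-38 \right)} = -1819 - \frac{15}{2} = - \frac{3653}{2}$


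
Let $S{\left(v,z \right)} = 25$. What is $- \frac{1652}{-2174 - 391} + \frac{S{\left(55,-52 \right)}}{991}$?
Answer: $\frac{1701257}{2541915} \approx 0.66928$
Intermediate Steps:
$- \frac{1652}{-2174 - 391} + \frac{S{\left(55,-52 \right)}}{991} = - \frac{1652}{-2174 - 391} + \frac{25}{991} = - \frac{1652}{-2565} + 25 \cdot \frac{1}{991} = \left(-1652\right) \left(- \frac{1}{2565}\right) + \frac{25}{991} = \frac{1652}{2565} + \frac{25}{991} = \frac{1701257}{2541915}$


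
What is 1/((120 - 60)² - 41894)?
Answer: -1/38294 ≈ -2.6114e-5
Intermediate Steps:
1/((120 - 60)² - 41894) = 1/(60² - 41894) = 1/(3600 - 41894) = 1/(-38294) = -1/38294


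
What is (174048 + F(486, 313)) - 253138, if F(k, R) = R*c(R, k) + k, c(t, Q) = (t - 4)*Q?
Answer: 46925858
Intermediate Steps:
c(t, Q) = Q*(-4 + t) (c(t, Q) = (-4 + t)*Q = Q*(-4 + t))
F(k, R) = k + R*k*(-4 + R) (F(k, R) = R*(k*(-4 + R)) + k = R*k*(-4 + R) + k = k + R*k*(-4 + R))
(174048 + F(486, 313)) - 253138 = (174048 + 486*(1 + 313*(-4 + 313))) - 253138 = (174048 + 486*(1 + 313*309)) - 253138 = (174048 + 486*(1 + 96717)) - 253138 = (174048 + 486*96718) - 253138 = (174048 + 47004948) - 253138 = 47178996 - 253138 = 46925858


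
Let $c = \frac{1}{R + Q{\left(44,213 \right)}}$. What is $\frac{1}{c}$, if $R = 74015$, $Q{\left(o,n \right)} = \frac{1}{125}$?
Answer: $\frac{9251876}{125} \approx 74015.0$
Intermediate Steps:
$Q{\left(o,n \right)} = \frac{1}{125}$
$c = \frac{125}{9251876}$ ($c = \frac{1}{74015 + \frac{1}{125}} = \frac{1}{\frac{9251876}{125}} = \frac{125}{9251876} \approx 1.3511 \cdot 10^{-5}$)
$\frac{1}{c} = \frac{1}{\frac{125}{9251876}} = \frac{9251876}{125}$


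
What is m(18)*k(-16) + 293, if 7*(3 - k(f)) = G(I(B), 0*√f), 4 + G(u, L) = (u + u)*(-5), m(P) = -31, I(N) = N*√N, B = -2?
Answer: 1276/7 + 620*I*√2/7 ≈ 182.29 + 125.26*I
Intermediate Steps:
I(N) = N^(3/2)
G(u, L) = -4 - 10*u (G(u, L) = -4 + (u + u)*(-5) = -4 + (2*u)*(-5) = -4 - 10*u)
k(f) = 25/7 - 20*I*√2/7 (k(f) = 3 - (-4 - (-20)*I*√2)/7 = 3 - (-4 + 20*I*√2)/7 = 3 + (4/7 - 20*I*√2/7) = 25/7 - 20*I*√2/7)
m(18)*k(-16) + 293 = -31*(25/7 - 20*I*√2/7) + 293 = (-775/7 + 620*I*√2/7) + 293 = 1276/7 + 620*I*√2/7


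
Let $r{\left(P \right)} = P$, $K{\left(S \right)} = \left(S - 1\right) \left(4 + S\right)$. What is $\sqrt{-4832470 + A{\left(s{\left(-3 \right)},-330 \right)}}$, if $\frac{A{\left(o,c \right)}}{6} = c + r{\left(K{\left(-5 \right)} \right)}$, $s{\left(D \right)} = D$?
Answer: $13 i \sqrt{28606} \approx 2198.7 i$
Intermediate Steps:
$K{\left(S \right)} = \left(-1 + S\right) \left(4 + S\right)$
$A{\left(o,c \right)} = 36 + 6 c$ ($A{\left(o,c \right)} = 6 \left(c + \left(-4 + \left(-5\right)^{2} + 3 \left(-5\right)\right)\right) = 6 \left(c - -6\right) = 6 \left(c + 6\right) = 6 \left(6 + c\right) = 36 + 6 c$)
$\sqrt{-4832470 + A{\left(s{\left(-3 \right)},-330 \right)}} = \sqrt{-4832470 + \left(36 + 6 \left(-330\right)\right)} = \sqrt{-4832470 + \left(36 - 1980\right)} = \sqrt{-4832470 - 1944} = \sqrt{-4834414} = 13 i \sqrt{28606}$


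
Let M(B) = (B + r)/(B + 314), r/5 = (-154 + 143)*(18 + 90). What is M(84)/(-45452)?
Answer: 732/2261237 ≈ 0.00032372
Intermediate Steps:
r = -5940 (r = 5*((-154 + 143)*(18 + 90)) = 5*(-11*108) = 5*(-1188) = -5940)
M(B) = (-5940 + B)/(314 + B) (M(B) = (B - 5940)/(B + 314) = (-5940 + B)/(314 + B))
M(84)/(-45452) = ((-5940 + 84)/(314 + 84))/(-45452) = (-5856/398)*(-1/45452) = ((1/398)*(-5856))*(-1/45452) = -2928/199*(-1/45452) = 732/2261237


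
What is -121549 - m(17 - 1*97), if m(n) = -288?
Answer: -121261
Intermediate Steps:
-121549 - m(17 - 1*97) = -121549 - 1*(-288) = -121549 + 288 = -121261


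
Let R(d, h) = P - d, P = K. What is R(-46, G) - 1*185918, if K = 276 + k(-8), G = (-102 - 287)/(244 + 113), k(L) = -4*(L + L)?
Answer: -185532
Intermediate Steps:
k(L) = -8*L
G = -389/357 ≈ -1.0896
K = 340 (K = 276 - 8*(-8) = 276 + 64 = 340)
P = 340
R(d, h) = 340 - d
R(-46, G) - 1*185918 = (340 - 1*(-46)) - 1*185918 = (340 + 46) - 185918 = 386 - 185918 = -185532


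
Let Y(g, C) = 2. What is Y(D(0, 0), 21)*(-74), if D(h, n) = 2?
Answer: -148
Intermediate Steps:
Y(D(0, 0), 21)*(-74) = 2*(-74) = -148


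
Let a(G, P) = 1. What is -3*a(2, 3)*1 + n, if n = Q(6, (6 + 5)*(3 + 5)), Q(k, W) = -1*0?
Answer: -3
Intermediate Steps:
Q(k, W) = 0
n = 0
-3*a(2, 3)*1 + n = -3*1*1 + 0 = -3*1 + 0 = -3 + 0 = -3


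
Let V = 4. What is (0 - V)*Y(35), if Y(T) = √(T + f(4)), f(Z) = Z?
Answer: -4*√39 ≈ -24.980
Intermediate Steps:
Y(T) = √(4 + T) (Y(T) = √(T + 4) = √(4 + T))
(0 - V)*Y(35) = (0 - 1*4)*√(4 + 35) = (0 - 4)*√39 = -4*√39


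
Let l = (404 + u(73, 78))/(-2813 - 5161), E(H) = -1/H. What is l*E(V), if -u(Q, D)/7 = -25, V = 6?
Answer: 193/15948 ≈ 0.012102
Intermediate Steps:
u(Q, D) = 175 (u(Q, D) = -7*(-25) = 175)
l = -193/2658 (l = (404 + 175)/(-2813 - 5161) = 579/(-7974) = 579*(-1/7974) = -193/2658 ≈ -0.072611)
l*E(V) = -(-193)/(2658*6) = -193/2658*(-⅙) = 193/15948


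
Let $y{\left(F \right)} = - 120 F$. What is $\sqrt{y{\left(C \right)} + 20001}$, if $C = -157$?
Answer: $11 \sqrt{321} \approx 197.08$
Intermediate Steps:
$\sqrt{y{\left(C \right)} + 20001} = \sqrt{\left(-120\right) \left(-157\right) + 20001} = \sqrt{18840 + 20001} = \sqrt{38841} = 11 \sqrt{321}$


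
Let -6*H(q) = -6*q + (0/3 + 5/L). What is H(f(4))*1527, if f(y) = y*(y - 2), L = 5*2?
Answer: 48355/4 ≈ 12089.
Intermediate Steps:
L = 10
f(y) = y*(-2 + y)
H(q) = -1/12 + q (H(q) = -(-6*q + (0/3 + 5/10))/6 = -(-6*q + (0*(⅓) + 5*(⅒)))/6 = -(-6*q + (0 + ½))/6 = -(-6*q + ½)/6 = -(½ - 6*q)/6 = -1/12 + q)
H(f(4))*1527 = (-1/12 + 4*(-2 + 4))*1527 = (-1/12 + 4*2)*1527 = (-1/12 + 8)*1527 = (95/12)*1527 = 48355/4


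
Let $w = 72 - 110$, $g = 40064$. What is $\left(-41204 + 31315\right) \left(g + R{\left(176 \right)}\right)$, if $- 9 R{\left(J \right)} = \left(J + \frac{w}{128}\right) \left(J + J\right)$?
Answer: $- \frac{5908252273}{18} \approx -3.2824 \cdot 10^{8}$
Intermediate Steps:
$w = -38$
$R{\left(J \right)} = - \frac{2 J \left(- \frac{19}{64} + J\right)}{9}$ ($R{\left(J \right)} = - \frac{\left(J - \frac{38}{128}\right) \left(J + J\right)}{9} = - \frac{\left(J - \frac{19}{64}\right) 2 J}{9} = - \frac{\left(- \frac{19}{64} + J\right) 2 J}{9} = - \frac{2 J \left(- \frac{19}{64} + J\right)}{9}$)
$\left(-41204 + 31315\right) \left(g + R{\left(176 \right)}\right) = \left(-41204 + 31315\right) \left(40064 + \frac{1}{288} \cdot 176 \left(19 - 11264\right)\right) = - 9889 \left(40064 + \frac{1}{288} \cdot 176 \left(19 - 11264\right)\right) = - 9889 \left(40064 + \frac{1}{288} \cdot 176 \left(-11245\right)\right) = - 9889 \left(40064 - \frac{123695}{18}\right) = \left(-9889\right) \frac{597457}{18} = - \frac{5908252273}{18}$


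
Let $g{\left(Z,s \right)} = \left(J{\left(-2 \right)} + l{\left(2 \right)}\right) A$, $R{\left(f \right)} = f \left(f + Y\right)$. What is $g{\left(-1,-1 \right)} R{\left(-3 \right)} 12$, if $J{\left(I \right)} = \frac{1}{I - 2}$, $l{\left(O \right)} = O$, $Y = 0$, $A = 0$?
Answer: $0$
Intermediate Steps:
$R{\left(f \right)} = f^{2}$ ($R{\left(f \right)} = f \left(f + 0\right) = f f = f^{2}$)
$J{\left(I \right)} = \frac{1}{-2 + I}$
$g{\left(Z,s \right)} = 0$ ($g{\left(Z,s \right)} = \left(\frac{1}{-2 - 2} + 2\right) 0 = \left(\frac{1}{-4} + 2\right) 0 = \left(- \frac{1}{4} + 2\right) 0 = \frac{7}{4} \cdot 0 = 0$)
$g{\left(-1,-1 \right)} R{\left(-3 \right)} 12 = 0 \left(-3\right)^{2} \cdot 12 = 0 \cdot 9 \cdot 12 = 0 \cdot 12 = 0$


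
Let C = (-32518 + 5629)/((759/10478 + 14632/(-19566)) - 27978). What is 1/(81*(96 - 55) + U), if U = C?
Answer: 2867989765723/9527350303167669 ≈ 0.00030103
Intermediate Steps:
C = 2756291201586/2867989765723 (C = -26889/((759*(1/10478) + 14632*(-1/19566)) - 27978) = -26889/((759/10478 - 7316/9783) - 27978) = -26889/(-69231751/102506274 - 27978) = -26889/(-2867989765723/102506274) = -26889*(-102506274/2867989765723) = 2756291201586/2867989765723 ≈ 0.96105)
U = 2756291201586/2867989765723 ≈ 0.96105
1/(81*(96 - 55) + U) = 1/(81*(96 - 55) + 2756291201586/2867989765723) = 1/(81*41 + 2756291201586/2867989765723) = 1/(3321 + 2756291201586/2867989765723) = 1/(9527350303167669/2867989765723) = 2867989765723/9527350303167669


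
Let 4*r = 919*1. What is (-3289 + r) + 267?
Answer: -11169/4 ≈ -2792.3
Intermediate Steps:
r = 919/4 (r = (919*1)/4 = (1/4)*919 = 919/4 ≈ 229.75)
(-3289 + r) + 267 = (-3289 + 919/4) + 267 = -12237/4 + 267 = -11169/4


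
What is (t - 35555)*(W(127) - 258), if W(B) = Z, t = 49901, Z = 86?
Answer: -2467512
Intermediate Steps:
W(B) = 86
(t - 35555)*(W(127) - 258) = (49901 - 35555)*(86 - 258) = 14346*(-172) = -2467512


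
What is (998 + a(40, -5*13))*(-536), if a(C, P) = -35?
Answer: -516168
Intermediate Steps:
(998 + a(40, -5*13))*(-536) = (998 - 35)*(-536) = 963*(-536) = -516168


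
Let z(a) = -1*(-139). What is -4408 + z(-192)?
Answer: -4269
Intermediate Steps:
z(a) = 139
-4408 + z(-192) = -4408 + 139 = -4269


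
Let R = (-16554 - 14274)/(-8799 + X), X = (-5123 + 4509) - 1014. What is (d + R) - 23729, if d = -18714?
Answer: -442522333/10427 ≈ -42440.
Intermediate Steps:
X = -1628 (X = -614 - 1014 = -1628)
R = 30828/10427 (R = (-16554 - 14274)/(-8799 - 1628) = -30828/(-10427) = -30828*(-1/10427) = 30828/10427 ≈ 2.9566)
(d + R) - 23729 = (-18714 + 30828/10427) - 23729 = -195100050/10427 - 23729 = -442522333/10427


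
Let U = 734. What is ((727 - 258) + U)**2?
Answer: 1447209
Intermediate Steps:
((727 - 258) + U)**2 = ((727 - 258) + 734)**2 = (469 + 734)**2 = 1203**2 = 1447209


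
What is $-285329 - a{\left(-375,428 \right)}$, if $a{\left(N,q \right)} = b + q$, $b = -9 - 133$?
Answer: $-285615$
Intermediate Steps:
$b = -142$
$a{\left(N,q \right)} = -142 + q$
$-285329 - a{\left(-375,428 \right)} = -285329 - \left(-142 + 428\right) = -285329 - 286 = -285615$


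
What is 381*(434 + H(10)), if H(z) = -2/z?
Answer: 826389/5 ≈ 1.6528e+5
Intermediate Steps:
381*(434 + H(10)) = 381*(434 - 2/10) = 381*(434 - 2*1/10) = 381*(434 - 1/5) = 381*(2169/5) = 826389/5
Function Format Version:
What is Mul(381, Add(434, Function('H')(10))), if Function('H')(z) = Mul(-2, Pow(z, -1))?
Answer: Rational(826389, 5) ≈ 1.6528e+5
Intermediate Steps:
Mul(381, Add(434, Function('H')(10))) = Mul(381, Add(434, Mul(-2, Pow(10, -1)))) = Mul(381, Add(434, Mul(-2, Rational(1, 10)))) = Mul(381, Add(434, Rational(-1, 5))) = Mul(381, Rational(2169, 5)) = Rational(826389, 5)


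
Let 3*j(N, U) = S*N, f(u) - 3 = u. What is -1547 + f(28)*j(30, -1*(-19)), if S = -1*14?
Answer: -5887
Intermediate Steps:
S = -14
f(u) = 3 + u
j(N, U) = -14*N/3 (j(N, U) = (-14*N)/3 = -14*N/3)
-1547 + f(28)*j(30, -1*(-19)) = -1547 + (3 + 28)*(-14/3*30) = -1547 + 31*(-140) = -1547 - 4340 = -5887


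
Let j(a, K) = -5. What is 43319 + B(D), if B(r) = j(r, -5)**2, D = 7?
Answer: 43344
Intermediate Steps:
B(r) = 25 (B(r) = (-5)**2 = 25)
43319 + B(D) = 43319 + 25 = 43344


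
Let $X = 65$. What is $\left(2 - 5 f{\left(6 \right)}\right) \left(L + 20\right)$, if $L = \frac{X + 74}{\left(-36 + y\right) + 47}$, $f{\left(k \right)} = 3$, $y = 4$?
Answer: $- \frac{5707}{15} \approx -380.47$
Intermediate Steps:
$L = \frac{139}{15}$ ($L = \frac{65 + 74}{\left(-36 + 4\right) + 47} = \frac{139}{-32 + 47} = \frac{139}{15} \approx 9.2667$)
$\left(2 - 5 f{\left(6 \right)}\right) \left(L + 20\right) = \left(2 - 15\right) \left(\frac{139}{15} + 20\right) = \left(2 - 15\right) \frac{439}{15} = \left(-13\right) \frac{439}{15} = - \frac{5707}{15}$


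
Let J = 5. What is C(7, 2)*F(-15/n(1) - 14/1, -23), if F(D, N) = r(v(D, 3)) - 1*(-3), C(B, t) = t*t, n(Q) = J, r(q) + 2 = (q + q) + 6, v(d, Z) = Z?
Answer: 52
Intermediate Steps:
r(q) = 4 + 2*q (r(q) = -2 + ((q + q) + 6) = -2 + (2*q + 6) = -2 + (6 + 2*q) = 4 + 2*q)
n(Q) = 5
C(B, t) = t²
F(D, N) = 13 (F(D, N) = (4 + 2*3) - 1*(-3) = (4 + 6) + 3 = 10 + 3 = 13)
C(7, 2)*F(-15/n(1) - 14/1, -23) = 2²*13 = 4*13 = 52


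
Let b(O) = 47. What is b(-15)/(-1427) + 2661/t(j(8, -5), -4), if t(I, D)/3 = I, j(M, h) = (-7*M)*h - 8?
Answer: 1252965/388144 ≈ 3.2281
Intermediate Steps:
j(M, h) = -8 - 7*M*h (j(M, h) = -7*M*h - 8 = -8 - 7*M*h)
t(I, D) = 3*I
b(-15)/(-1427) + 2661/t(j(8, -5), -4) = 47/(-1427) + 2661/((3*(-8 - 7*8*(-5)))) = 47*(-1/1427) + 2661/((3*(-8 + 280))) = -47/1427 + 2661/((3*272)) = -47/1427 + 2661/816 = -47/1427 + 2661*(1/816) = -47/1427 + 887/272 = 1252965/388144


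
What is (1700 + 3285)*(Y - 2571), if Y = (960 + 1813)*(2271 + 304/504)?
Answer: 1977473877550/63 ≈ 3.1388e+10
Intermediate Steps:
Y = 396846803/63 (Y = 2773*(2271 + 304*(1/504)) = 2773*(2271 + 38/63) = 2773*(143111/63) = 396846803/63 ≈ 6.2992e+6)
(1700 + 3285)*(Y - 2571) = (1700 + 3285)*(396846803/63 - 2571) = 4985*(396684830/63) = 1977473877550/63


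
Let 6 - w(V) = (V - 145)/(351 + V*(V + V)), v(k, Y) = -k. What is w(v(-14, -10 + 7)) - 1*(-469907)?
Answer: 349145490/743 ≈ 4.6991e+5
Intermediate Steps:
w(V) = 6 - (-145 + V)/(351 + 2*V²) (w(V) = 6 - (V - 145)/(351 + V*(V + V)) = 6 - (-145 + V)/(351 + V*(2*V)) = 6 - (-145 + V)/(351 + 2*V²))
w(v(-14, -10 + 7)) - 1*(-469907) = (2251 - (-1)*(-14) + 12*(-1*(-14))²)/(351 + 2*(-1*(-14))²) - 1*(-469907) = (2251 - 1*14 + 12*14²)/(351 + 2*14²) + 469907 = (2251 - 14 + 12*196)/(351 + 2*196) + 469907 = (2251 - 14 + 2352)/(351 + 392) + 469907 = 4589/743 + 469907 = 349145490/743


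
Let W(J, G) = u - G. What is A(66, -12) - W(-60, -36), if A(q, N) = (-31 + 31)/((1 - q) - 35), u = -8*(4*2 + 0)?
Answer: 28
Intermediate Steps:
u = -64 (u = -8*(8 + 0) = -8*8 = -64)
A(q, N) = 0 (A(q, N) = 0/(-34 - q) = 0)
W(J, G) = -64 - G
A(66, -12) - W(-60, -36) = 0 - (-64 - 1*(-36)) = 0 - (-64 + 36) = 0 - 1*(-28) = 0 + 28 = 28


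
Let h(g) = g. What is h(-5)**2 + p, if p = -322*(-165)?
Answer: 53155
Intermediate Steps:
p = 53130
h(-5)**2 + p = (-5)**2 + 53130 = 25 + 53130 = 53155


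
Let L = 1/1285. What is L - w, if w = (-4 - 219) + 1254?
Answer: -1324834/1285 ≈ -1031.0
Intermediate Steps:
w = 1031 (w = -223 + 1254 = 1031)
L = 1/1285 ≈ 0.00077821
L - w = 1/1285 - 1*1031 = 1/1285 - 1031 = -1324834/1285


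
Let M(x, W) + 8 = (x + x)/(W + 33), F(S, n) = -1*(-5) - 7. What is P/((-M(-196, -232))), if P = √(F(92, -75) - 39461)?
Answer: 199*I*√39463/1200 ≈ 32.943*I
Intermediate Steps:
F(S, n) = -2 (F(S, n) = 5 - 7 = -2)
M(x, W) = -8 + 2*x/(33 + W) (M(x, W) = -8 + (x + x)/(W + 33) = -8 + (2*x)/(33 + W) = -8 + 2*x/(33 + W))
P = I*√39463 (P = √(-2 - 39461) = √(-39463) = I*√39463 ≈ 198.65*I)
P/((-M(-196, -232))) = (I*√39463)/((-2*(-132 - 196 - 4*(-232))/(33 - 232))) = (I*√39463)/((-2*(-132 - 196 + 928)/(-199))) = (I*√39463)/((-2*(-1)*600/199)) = (I*√39463)/((-1*(-1200/199))) = (I*√39463)/(1200/199) = (I*√39463)*(199/1200) = 199*I*√39463/1200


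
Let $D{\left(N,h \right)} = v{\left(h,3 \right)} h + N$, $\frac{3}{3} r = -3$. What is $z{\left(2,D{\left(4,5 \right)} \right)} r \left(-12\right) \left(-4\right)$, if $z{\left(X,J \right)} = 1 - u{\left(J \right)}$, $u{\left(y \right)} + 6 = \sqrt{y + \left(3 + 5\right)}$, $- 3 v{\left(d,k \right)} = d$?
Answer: $-1008 + 48 \sqrt{33} \approx -732.26$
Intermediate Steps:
$v{\left(d,k \right)} = - \frac{d}{3}$
$r = -3$
$u{\left(y \right)} = -6 + \sqrt{8 + y}$ ($u{\left(y \right)} = -6 + \sqrt{y + \left(3 + 5\right)} = -6 + \sqrt{y + 8} = -6 + \sqrt{8 + y}$)
$D{\left(N,h \right)} = N - \frac{h^{2}}{3}$ ($D{\left(N,h \right)} = - \frac{h}{3} h + N = - \frac{h^{2}}{3} + N = N - \frac{h^{2}}{3}$)
$z{\left(X,J \right)} = 7 - \sqrt{8 + J}$ ($z{\left(X,J \right)} = 1 - \left(-6 + \sqrt{8 + J}\right) = 7 - \sqrt{8 + J}$)
$z{\left(2,D{\left(4,5 \right)} \right)} r \left(-12\right) \left(-4\right) = \left(7 - \sqrt{8 + \left(4 - \frac{5^{2}}{3}\right)}\right) \left(-3\right) \left(-12\right) \left(-4\right) = \left(7 - \sqrt{8 + \left(4 - \frac{25}{3}\right)}\right) 36 \left(-4\right) = \left(7 - \sqrt{8 + \left(4 - \frac{25}{3}\right)}\right) \left(-144\right) = \left(7 - \sqrt{8 - \frac{13}{3}}\right) \left(-144\right) = \left(7 - \sqrt{\frac{11}{3}}\right) \left(-144\right) = \left(7 - \frac{\sqrt{33}}{3}\right) \left(-144\right) = -1008 + 48 \sqrt{33}$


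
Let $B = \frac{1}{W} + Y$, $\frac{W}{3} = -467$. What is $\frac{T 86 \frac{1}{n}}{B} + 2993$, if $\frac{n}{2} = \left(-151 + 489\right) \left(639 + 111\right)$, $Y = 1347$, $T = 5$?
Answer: $\frac{95455052848281}{31892767400} \approx 2993.0$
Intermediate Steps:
$W = -1401$ ($W = 3 \left(-467\right) = -1401$)
$n = 507000$ ($n = 2 \left(-151 + 489\right) \left(639 + 111\right) = 2 \cdot 338 \cdot 750 = 2 \cdot 253500 = 507000$)
$B = \frac{1887146}{1401}$ ($B = \frac{1}{-1401} + 1347 = - \frac{1}{1401} + 1347 = \frac{1887146}{1401} \approx 1347.0$)
$\frac{T 86 \frac{1}{n}}{B} + 2993 = \frac{5 \cdot 86 \cdot \frac{1}{507000}}{\frac{1887146}{1401}} + 2993 = 430 \cdot \frac{1}{507000} \cdot \frac{1401}{1887146} + 2993 = \frac{43}{50700} \cdot \frac{1401}{1887146} + 2993 = \frac{20081}{31892767400} + 2993 = \frac{95455052848281}{31892767400}$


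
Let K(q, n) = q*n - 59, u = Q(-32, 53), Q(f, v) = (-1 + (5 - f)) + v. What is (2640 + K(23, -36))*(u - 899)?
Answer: -1419930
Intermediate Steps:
Q(f, v) = 4 + v - f (Q(f, v) = (4 - f) + v = 4 + v - f)
u = 89 (u = 4 + 53 - 1*(-32) = 4 + 53 + 32 = 89)
K(q, n) = -59 + n*q (K(q, n) = n*q - 59 = -59 + n*q)
(2640 + K(23, -36))*(u - 899) = (2640 + (-59 - 36*23))*(89 - 899) = (2640 + (-59 - 828))*(-810) = (2640 - 887)*(-810) = 1753*(-810) = -1419930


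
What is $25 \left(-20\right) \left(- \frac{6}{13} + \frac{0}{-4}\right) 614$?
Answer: $\frac{1842000}{13} \approx 1.4169 \cdot 10^{5}$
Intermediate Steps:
$25 \left(-20\right) \left(- \frac{6}{13} + \frac{0}{-4}\right) 614 = - 500 \left(\left(-6\right) \frac{1}{13} + 0 \left(- \frac{1}{4}\right)\right) 614 = - 500 \left(- \frac{6}{13} + 0\right) 614 = \left(-500\right) \left(- \frac{6}{13}\right) 614 = \frac{3000}{13} \cdot 614 = \frac{1842000}{13}$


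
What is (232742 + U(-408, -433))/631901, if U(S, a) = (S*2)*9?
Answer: 225398/631901 ≈ 0.35670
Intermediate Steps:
U(S, a) = 18*S (U(S, a) = (2*S)*9 = 18*S)
(232742 + U(-408, -433))/631901 = (232742 + 18*(-408))/631901 = (232742 - 7344)*(1/631901) = 225398*(1/631901) = 225398/631901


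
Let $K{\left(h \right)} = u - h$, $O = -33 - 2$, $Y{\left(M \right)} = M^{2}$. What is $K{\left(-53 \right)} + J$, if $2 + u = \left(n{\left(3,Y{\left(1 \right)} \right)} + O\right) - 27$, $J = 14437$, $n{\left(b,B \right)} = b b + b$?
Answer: $14438$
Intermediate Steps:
$n{\left(b,B \right)} = b + b^{2}$ ($n{\left(b,B \right)} = b^{2} + b = b + b^{2}$)
$O = -35$ ($O = -33 - 2 = -35$)
$u = -52$ ($u = -2 - \left(62 - 3 \left(1 + 3\right)\right) = -2 + \left(\left(3 \cdot 4 - 35\right) - 27\right) = -2 + \left(\left(12 - 35\right) - 27\right) = -2 - 50 = -52$)
$K{\left(h \right)} = -52 - h$
$K{\left(-53 \right)} + J = \left(-52 - -53\right) + 14437 = \left(-52 + 53\right) + 14437 = 1 + 14437 = 14438$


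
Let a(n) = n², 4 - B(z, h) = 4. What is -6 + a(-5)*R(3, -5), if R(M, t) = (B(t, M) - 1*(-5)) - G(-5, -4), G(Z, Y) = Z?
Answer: 244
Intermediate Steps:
B(z, h) = 0 (B(z, h) = 4 - 1*4 = 4 - 4 = 0)
R(M, t) = 10 (R(M, t) = (0 - 1*(-5)) - 1*(-5) = (0 + 5) + 5 = 5 + 5 = 10)
-6 + a(-5)*R(3, -5) = -6 + (-5)²*10 = -6 + 25*10 = -6 + 250 = 244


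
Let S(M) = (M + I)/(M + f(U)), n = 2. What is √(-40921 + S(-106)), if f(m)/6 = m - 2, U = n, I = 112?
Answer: 4*I*√7184203/53 ≈ 202.29*I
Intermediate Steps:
U = 2
f(m) = -12 + 6*m (f(m) = 6*(m - 2) = 6*(-2 + m) = -12 + 6*m)
S(M) = (112 + M)/M (S(M) = (M + 112)/(M + (-12 + 6*2)) = (112 + M)/(M + (-12 + 12)) = (112 + M)/(M + 0) = (112 + M)/M)
√(-40921 + S(-106)) = √(-40921 + (112 - 106)/(-106)) = √(-40921 - 1/106*6) = √(-40921 - 3/53) = √(-2168816/53) = 4*I*√7184203/53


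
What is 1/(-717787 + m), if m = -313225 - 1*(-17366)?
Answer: -1/1013646 ≈ -9.8654e-7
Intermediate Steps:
m = -295859 (m = -313225 + 17366 = -295859)
1/(-717787 + m) = 1/(-717787 - 295859) = 1/(-1013646) = -1/1013646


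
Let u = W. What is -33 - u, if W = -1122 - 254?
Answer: 1343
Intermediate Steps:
W = -1376
u = -1376
-33 - u = -33 - 1*(-1376) = -33 + 1376 = 1343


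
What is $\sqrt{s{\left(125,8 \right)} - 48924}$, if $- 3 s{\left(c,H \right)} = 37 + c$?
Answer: $3 i \sqrt{5442} \approx 221.31 i$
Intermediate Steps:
$s{\left(c,H \right)} = - \frac{37}{3} - \frac{c}{3}$ ($s{\left(c,H \right)} = - \frac{37 + c}{3} = - \frac{37}{3} - \frac{c}{3}$)
$\sqrt{s{\left(125,8 \right)} - 48924} = \sqrt{\left(- \frac{37}{3} - \frac{125}{3}\right) - 48924} = \sqrt{-54 - 48924} = \sqrt{-48978} = 3 i \sqrt{5442}$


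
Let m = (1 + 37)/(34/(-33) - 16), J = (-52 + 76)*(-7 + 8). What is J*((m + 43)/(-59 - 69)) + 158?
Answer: 42250/281 ≈ 150.36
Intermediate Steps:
J = 24 (J = 24*1 = 24)
m = -627/281 (m = 38/(34*(-1/33) - 16) = 38/(-34/33 - 16) = 38/(-562/33) = 38*(-33/562) = -627/281 ≈ -2.2313)
J*((m + 43)/(-59 - 69)) + 158 = 24*((-627/281 + 43)/(-59 - 69)) + 158 = 24*((11456/281)/(-128)) + 158 = 24*((11456/281)*(-1/128)) + 158 = 24*(-179/562) + 158 = -2148/281 + 158 = 42250/281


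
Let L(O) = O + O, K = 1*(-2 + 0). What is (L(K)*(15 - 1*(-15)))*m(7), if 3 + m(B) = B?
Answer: -480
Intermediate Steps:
m(B) = -3 + B
K = -2 (K = 1*(-2) = -2)
L(O) = 2*O
(L(K)*(15 - 1*(-15)))*m(7) = ((2*(-2))*(15 - 1*(-15)))*(-3 + 7) = -4*(15 + 15)*4 = -4*30*4 = -120*4 = -480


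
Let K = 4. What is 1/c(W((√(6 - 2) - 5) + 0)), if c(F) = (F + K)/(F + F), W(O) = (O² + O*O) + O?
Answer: 30/19 ≈ 1.5789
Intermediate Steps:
W(O) = O + 2*O² (W(O) = (O² + O²) + O = 2*O² + O = O + 2*O²)
c(F) = (4 + F)/(2*F) (c(F) = (F + 4)/(F + F) = (4 + F)/((2*F)) = (4 + F)*(1/(2*F)) = (4 + F)/(2*F))
1/c(W((√(6 - 2) - 5) + 0)) = 1/((4 + ((√(6 - 2) - 5) + 0)*(1 + 2*((√(6 - 2) - 5) + 0)))/(2*((((√(6 - 2) - 5) + 0)*(1 + 2*((√(6 - 2) - 5) + 0)))))) = 1/((4 + ((√4 - 5) + 0)*(1 + 2*((√4 - 5) + 0)))/(2*((((√4 - 5) + 0)*(1 + 2*((√4 - 5) + 0)))))) = 1/((4 + ((2 - 5) + 0)*(1 + 2*((2 - 5) + 0)))/(2*((((2 - 5) + 0)*(1 + 2*((2 - 5) + 0)))))) = 1/((4 + (-3 + 0)*(1 + 2*(-3 + 0)))/(2*(((-3 + 0)*(1 + 2*(-3 + 0)))))) = 1/((4 - 3*(1 + 2*(-3)))/(2*((-3*(1 + 2*(-3)))))) = 1/((4 - 3*(1 - 6))/(2*((-3*(1 - 6))))) = 1/((4 - 3*(-5))/(2*((-3*(-5))))) = 1/((½)*(4 + 15)/15) = 1/((½)*(1/15)*19) = 1/(19/30) = 30/19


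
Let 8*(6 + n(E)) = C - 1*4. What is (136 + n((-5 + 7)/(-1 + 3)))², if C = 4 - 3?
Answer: 1075369/64 ≈ 16803.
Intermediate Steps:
C = 1
n(E) = -51/8 (n(E) = -6 + (1 - 1*4)/8 = -6 + (1 - 4)/8 = -6 + (⅛)*(-3) = -6 - 3/8 = -51/8)
(136 + n((-5 + 7)/(-1 + 3)))² = (136 - 51/8)² = (1037/8)² = 1075369/64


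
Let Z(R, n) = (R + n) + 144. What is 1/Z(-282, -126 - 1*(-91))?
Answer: -1/173 ≈ -0.0057803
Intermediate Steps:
Z(R, n) = 144 + R + n
1/Z(-282, -126 - 1*(-91)) = 1/(144 - 282 + (-126 - 1*(-91))) = 1/(144 - 282 + (-126 + 91)) = 1/(144 - 282 - 35) = 1/(-173) = -1/173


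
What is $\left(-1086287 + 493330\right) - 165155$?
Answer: $-758112$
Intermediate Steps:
$\left(-1086287 + 493330\right) - 165155 = -592957 - 165155 = -758112$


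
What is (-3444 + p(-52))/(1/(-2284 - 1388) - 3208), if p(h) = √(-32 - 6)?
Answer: 12646368/11779777 - 3672*I*√38/11779777 ≈ 1.0736 - 0.0019216*I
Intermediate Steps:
p(h) = I*√38 (p(h) = √(-38) = I*√38)
(-3444 + p(-52))/(1/(-2284 - 1388) - 3208) = (-3444 + I*√38)/(1/(-2284 - 1388) - 3208) = (-3444 + I*√38)/(1/(-3672) - 3208) = (-3444 + I*√38)/(-1/3672 - 3208) = (-3444 + I*√38)/(-11779777/3672) = (-3444 + I*√38)*(-3672/11779777) = 12646368/11779777 - 3672*I*√38/11779777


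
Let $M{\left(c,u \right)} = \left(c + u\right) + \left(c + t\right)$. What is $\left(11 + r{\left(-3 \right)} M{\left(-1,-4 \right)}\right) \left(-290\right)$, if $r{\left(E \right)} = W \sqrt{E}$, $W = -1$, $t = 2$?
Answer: $-3190 - 1160 i \sqrt{3} \approx -3190.0 - 2009.2 i$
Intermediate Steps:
$M{\left(c,u \right)} = 2 + u + 2 c$ ($M{\left(c,u \right)} = \left(c + u\right) + \left(c + 2\right) = \left(c + u\right) + \left(2 + c\right) = 2 + u + 2 c$)
$r{\left(E \right)} = - \sqrt{E}$
$\left(11 + r{\left(-3 \right)} M{\left(-1,-4 \right)}\right) \left(-290\right) = \left(11 + - \sqrt{-3} \left(2 - 4 + 2 \left(-1\right)\right)\right) \left(-290\right) = \left(11 + - i \sqrt{3} \left(2 - 4 - 2\right)\right) \left(-290\right) = \left(11 + - i \sqrt{3} \left(-4\right)\right) \left(-290\right) = \left(11 + 4 i \sqrt{3}\right) \left(-290\right) = -3190 - 1160 i \sqrt{3}$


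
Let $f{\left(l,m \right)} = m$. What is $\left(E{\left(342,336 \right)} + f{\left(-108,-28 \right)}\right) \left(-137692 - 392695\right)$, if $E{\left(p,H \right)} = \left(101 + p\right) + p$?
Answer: $-401502959$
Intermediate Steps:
$E{\left(p,H \right)} = 101 + 2 p$
$\left(E{\left(342,336 \right)} + f{\left(-108,-28 \right)}\right) \left(-137692 - 392695\right) = \left(\left(101 + 2 \cdot 342\right) - 28\right) \left(-137692 - 392695\right) = \left(\left(101 + 684\right) - 28\right) \left(-530387\right) = \left(785 - 28\right) \left(-530387\right) = 757 \left(-530387\right) = -401502959$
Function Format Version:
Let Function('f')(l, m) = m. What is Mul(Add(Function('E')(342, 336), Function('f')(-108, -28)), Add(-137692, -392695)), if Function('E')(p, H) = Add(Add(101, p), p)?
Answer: -401502959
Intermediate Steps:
Function('E')(p, H) = Add(101, Mul(2, p))
Mul(Add(Function('E')(342, 336), Function('f')(-108, -28)), Add(-137692, -392695)) = Mul(Add(Add(101, Mul(2, 342)), -28), Add(-137692, -392695)) = Mul(Add(Add(101, 684), -28), -530387) = Mul(Add(785, -28), -530387) = Mul(757, -530387) = -401502959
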